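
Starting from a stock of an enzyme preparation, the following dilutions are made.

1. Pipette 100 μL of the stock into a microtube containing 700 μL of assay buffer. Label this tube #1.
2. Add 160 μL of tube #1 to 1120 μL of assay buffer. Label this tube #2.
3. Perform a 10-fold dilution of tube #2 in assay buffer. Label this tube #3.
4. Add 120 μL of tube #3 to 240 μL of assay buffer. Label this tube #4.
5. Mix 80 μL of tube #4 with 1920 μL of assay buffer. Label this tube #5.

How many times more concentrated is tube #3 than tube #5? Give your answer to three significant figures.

75.0

Step 1: 100 μL + 700 μL = 800 μL total → factor 800/100 = 8
Step 2: 160 μL + 1120 μL = 1280 μL total → factor 1280/160 = 8
Step 3: 10-fold → factor 10
Step 4: 120 μL + 240 μL = 360 μL total → factor 360/120 = 3
Step 5: 80 μL + 1920 μL = 2000 μL total → factor 2000/80 = 25
Dilution factor to tube #3 = 640; to tube #5 = 48000
[tube #3]/[tube #5] = (factor to tube #5)/(factor to tube #3) = 48000/640 = 75.0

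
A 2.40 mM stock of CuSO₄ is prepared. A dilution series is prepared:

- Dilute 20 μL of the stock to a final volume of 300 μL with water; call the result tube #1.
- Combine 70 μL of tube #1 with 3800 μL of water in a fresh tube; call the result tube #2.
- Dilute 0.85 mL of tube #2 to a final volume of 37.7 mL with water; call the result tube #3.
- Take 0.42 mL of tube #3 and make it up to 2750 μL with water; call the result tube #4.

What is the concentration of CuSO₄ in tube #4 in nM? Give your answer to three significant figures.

Step 1: 20 μL brought to 300 μL → factor 300/20 = 15
Step 2: 70 μL + 3800 μL = 3870 μL total → factor 3870/70 = 55.286
Step 3: 0.85 mL brought to 37.7 mL → factor 37.7/0.85 = 44.353
Step 4: 0.42 mL brought to 2750 μL → factor 2.75/0.42 = 6.5476
Dilution factor through tube #4 = 15 × 55.286 × 44.353 × 6.5476 = 2.4083 × 10^5
[tube #4] = 2.40 mM / 2.4083 × 10^5 = 9.966 × 10^-6 mM = 9.97 nM

9.97 nM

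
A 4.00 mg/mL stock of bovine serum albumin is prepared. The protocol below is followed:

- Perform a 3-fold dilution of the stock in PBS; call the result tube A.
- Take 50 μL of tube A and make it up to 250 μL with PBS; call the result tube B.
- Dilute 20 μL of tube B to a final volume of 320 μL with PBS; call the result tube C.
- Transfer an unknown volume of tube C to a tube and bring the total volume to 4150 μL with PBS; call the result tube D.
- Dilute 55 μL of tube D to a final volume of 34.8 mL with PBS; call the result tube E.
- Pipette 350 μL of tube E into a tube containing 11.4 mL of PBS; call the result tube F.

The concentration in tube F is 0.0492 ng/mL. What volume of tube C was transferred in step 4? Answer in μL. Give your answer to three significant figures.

Step 1: 3-fold → factor 3
Step 2: 50 μL brought to 250 μL → factor 250/50 = 5
Step 3: 20 μL brought to 320 μL → factor 320/20 = 16
Step 4: v brought to 4150 μL → factor = 4150 μL/v
Step 5: 55 μL brought to 34.8 mL → factor 34800/55 = 632.73
Step 6: 350 μL + 11.4 mL = 11750 μL total → factor 11750/350 = 33.571
Product of known-step factors = 5.098 × 10^6
Overall factor = 4.00 mg/mL / (0.0492 ng/mL) = 8.1301 × 10^7
Step-4 factor = 8.1301 × 10^7 / 5.098 × 10^6 = 15.948
v = 4150 μL / 15.948 = 260 μL

260 μL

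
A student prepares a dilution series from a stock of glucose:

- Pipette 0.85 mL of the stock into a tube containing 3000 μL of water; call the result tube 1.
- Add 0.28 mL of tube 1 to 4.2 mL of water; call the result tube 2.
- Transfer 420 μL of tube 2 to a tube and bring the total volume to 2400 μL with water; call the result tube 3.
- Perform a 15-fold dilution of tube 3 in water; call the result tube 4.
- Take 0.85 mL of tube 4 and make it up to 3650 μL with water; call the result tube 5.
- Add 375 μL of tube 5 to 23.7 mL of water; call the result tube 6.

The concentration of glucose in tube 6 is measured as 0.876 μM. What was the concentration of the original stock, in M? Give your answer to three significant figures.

1.50 M

Step 1: 0.85 mL + 3000 μL = 3.85 mL total → factor 3.85/0.85 = 4.5294
Step 2: 0.28 mL + 4.2 mL = 4.48 mL total → factor 4.48/0.28 = 16
Step 3: 420 μL brought to 2400 μL → factor 2400/420 = 5.7143
Step 4: 15-fold → factor 15
Step 5: 0.85 mL brought to 3650 μL → factor 3.65/0.85 = 4.2941
Step 6: 375 μL + 23.7 mL = 24075 μL total → factor 24075/375 = 64.2
Overall dilution factor = 4.5294 × 16 × 5.7143 × 15 × 4.2941 × 64.2 = 1.7125 × 10^6
Stock = 0.876 μM × 1.7125 × 10^6 = 1.500 × 10^6 μM = 1.50 M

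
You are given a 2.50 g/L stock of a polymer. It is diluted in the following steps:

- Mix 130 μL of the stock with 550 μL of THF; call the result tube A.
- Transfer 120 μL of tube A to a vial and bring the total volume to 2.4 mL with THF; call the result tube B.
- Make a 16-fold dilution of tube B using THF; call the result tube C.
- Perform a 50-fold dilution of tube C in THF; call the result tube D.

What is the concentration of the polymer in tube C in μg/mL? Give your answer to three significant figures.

1.49 μg/mL

Step 1: 130 μL + 550 μL = 680 μL total → factor 680/130 = 5.2308
Step 2: 120 μL brought to 2.4 mL → factor 2400/120 = 20
Step 3: 16-fold → factor 16
Dilution factor through tube C = 5.2308 × 20 × 16 = 1673.8
[tube C] = 2.50 g/L / 1673.8 = 0.001494 g/L = 1.49 μg/mL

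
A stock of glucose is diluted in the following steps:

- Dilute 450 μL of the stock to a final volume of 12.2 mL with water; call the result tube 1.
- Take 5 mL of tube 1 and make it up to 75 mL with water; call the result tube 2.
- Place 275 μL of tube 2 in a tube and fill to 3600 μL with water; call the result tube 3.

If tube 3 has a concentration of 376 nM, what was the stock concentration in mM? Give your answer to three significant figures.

Step 1: 450 μL brought to 12.2 mL → factor 12200/450 = 27.111
Step 2: 5 mL brought to 75 mL → factor 75/5 = 15
Step 3: 275 μL brought to 3600 μL → factor 3600/275 = 13.091
Overall dilution factor = 27.111 × 15 × 13.091 = 5323.6
Stock = 376 nM × 5323.6 = 2.002 × 10^6 nM = 2.00 mM

2.00 mM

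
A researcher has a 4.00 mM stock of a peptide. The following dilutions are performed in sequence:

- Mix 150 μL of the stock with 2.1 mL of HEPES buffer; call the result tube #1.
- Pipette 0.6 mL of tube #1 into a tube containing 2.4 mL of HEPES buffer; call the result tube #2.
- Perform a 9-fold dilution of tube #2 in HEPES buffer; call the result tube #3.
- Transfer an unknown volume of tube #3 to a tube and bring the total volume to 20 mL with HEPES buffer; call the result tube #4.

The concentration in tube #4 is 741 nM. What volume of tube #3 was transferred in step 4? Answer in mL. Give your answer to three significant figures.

2.50 mL

Step 1: 150 μL + 2.1 mL = 2250 μL total → factor 2250/150 = 15
Step 2: 0.6 mL + 2.4 mL = 3 mL total → factor 3/0.6 = 5
Step 3: 9-fold → factor 9
Step 4: v brought to 20 mL → factor = 20 mL/v
Product of known-step factors = 675
Overall factor = 4.00 mM / (741 nM) = 5398.1
Step-4 factor = 5398.1 / 675 = 7.9972
v = 20 mL / 7.9972 = 2.50 mL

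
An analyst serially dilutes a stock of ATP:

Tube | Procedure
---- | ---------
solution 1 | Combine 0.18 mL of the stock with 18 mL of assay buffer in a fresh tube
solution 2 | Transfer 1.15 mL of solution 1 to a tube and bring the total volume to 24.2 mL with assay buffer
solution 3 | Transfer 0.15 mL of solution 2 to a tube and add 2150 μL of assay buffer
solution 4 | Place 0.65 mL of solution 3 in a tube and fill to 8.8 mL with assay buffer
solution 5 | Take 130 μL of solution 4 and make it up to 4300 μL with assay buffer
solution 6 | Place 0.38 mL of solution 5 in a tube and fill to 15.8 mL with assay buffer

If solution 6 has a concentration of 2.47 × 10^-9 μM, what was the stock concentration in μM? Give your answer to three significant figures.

1.50 μM

Step 1: 0.18 mL + 18 mL = 18.18 mL total → factor 18.18/0.18 = 101
Step 2: 1.15 mL brought to 24.2 mL → factor 24.2/1.15 = 21.043
Step 3: 0.15 mL + 2150 μL = 2.3 mL total → factor 2.3/0.15 = 15.333
Step 4: 0.65 mL brought to 8.8 mL → factor 8.8/0.65 = 13.538
Step 5: 130 μL brought to 4300 μL → factor 4300/130 = 33.077
Step 6: 0.38 mL brought to 15.8 mL → factor 15.8/0.38 = 41.579
Overall dilution factor = 101 × 21.043 × 15.333 × 13.538 × 33.077 × 41.579 = 6.068 × 10^8
Stock = 2.47 × 10^-9 μM × 6.068 × 10^8 = 1.50 μM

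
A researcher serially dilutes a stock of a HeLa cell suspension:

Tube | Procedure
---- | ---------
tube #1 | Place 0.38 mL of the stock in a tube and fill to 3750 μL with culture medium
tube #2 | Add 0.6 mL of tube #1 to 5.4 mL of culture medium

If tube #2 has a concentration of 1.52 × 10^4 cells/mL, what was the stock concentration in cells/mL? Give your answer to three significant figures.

Step 1: 0.38 mL brought to 3750 μL → factor 3.75/0.38 = 9.8684
Step 2: 0.6 mL + 5.4 mL = 6 mL total → factor 6/0.6 = 10
Overall dilution factor = 9.8684 × 10 = 98.684
Stock = 1.52 × 10^4 cells/mL × 98.684 = 1.50 × 10^6 cells/mL

1.50 × 10^6 cells/mL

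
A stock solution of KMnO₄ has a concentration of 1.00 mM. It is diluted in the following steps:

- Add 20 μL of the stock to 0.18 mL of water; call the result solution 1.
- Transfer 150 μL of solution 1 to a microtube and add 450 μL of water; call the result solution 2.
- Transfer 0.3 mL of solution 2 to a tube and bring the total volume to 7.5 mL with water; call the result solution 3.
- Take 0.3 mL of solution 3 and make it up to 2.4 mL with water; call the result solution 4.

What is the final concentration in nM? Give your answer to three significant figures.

Step 1: 20 μL + 0.18 mL = 200 μL total → factor 200/20 = 10
Step 2: 150 μL + 450 μL = 600 μL total → factor 600/150 = 4
Step 3: 0.3 mL brought to 7.5 mL → factor 7.5/0.3 = 25
Step 4: 0.3 mL brought to 2.4 mL → factor 2.4/0.3 = 8
Overall dilution factor = 10 × 4 × 25 × 8 = 8000
Final = 1.00 mM / 8000 = 0.0001250 mM = 125 nM

125 nM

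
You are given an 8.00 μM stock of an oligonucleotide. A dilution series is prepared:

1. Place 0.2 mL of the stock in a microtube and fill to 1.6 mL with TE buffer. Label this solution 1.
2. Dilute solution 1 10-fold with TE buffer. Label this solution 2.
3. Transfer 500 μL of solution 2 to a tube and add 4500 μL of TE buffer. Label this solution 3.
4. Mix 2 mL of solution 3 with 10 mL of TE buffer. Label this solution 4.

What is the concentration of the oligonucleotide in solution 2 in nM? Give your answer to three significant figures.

100 nM

Step 1: 0.2 mL brought to 1.6 mL → factor 1.6/0.2 = 8
Step 2: 10-fold → factor 10
Dilution factor through solution 2 = 8 × 10 = 80
[solution 2] = 8.00 μM / 80 = 0.1000 μM = 100 nM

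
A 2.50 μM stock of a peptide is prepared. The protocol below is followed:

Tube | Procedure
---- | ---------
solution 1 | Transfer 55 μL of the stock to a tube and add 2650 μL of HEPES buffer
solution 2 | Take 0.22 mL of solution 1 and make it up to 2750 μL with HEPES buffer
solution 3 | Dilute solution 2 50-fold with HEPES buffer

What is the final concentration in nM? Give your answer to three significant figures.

0.0813 nM

Step 1: 55 μL + 2650 μL = 2705 μL total → factor 2705/55 = 49.182
Step 2: 0.22 mL brought to 2750 μL → factor 2.75/0.22 = 12.5
Step 3: 50-fold → factor 50
Overall dilution factor = 49.182 × 12.5 × 50 = 30739
Final = 2.50 μM / 30739 = 8.133 × 10^-5 μM = 0.0813 nM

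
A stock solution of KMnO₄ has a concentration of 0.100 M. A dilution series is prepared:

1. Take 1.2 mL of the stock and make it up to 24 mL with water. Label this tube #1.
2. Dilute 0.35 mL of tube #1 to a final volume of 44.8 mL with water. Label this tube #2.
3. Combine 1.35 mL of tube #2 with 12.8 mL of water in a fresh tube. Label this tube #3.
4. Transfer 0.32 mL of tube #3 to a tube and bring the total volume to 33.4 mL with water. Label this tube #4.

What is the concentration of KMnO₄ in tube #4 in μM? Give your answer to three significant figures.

Step 1: 1.2 mL brought to 24 mL → factor 24/1.2 = 20
Step 2: 0.35 mL brought to 44.8 mL → factor 44.8/0.35 = 128
Step 3: 1.35 mL + 12.8 mL = 14.15 mL total → factor 14.15/1.35 = 10.481
Step 4: 0.32 mL brought to 33.4 mL → factor 33.4/0.32 = 104.38
Overall dilution factor = 20 × 128 × 10.481 × 104.38 = 2.8007 × 10^6
Final = 0.100 M / 2.8007 × 10^6 = 3.571 × 10^-8 M = 0.0357 μM

0.0357 μM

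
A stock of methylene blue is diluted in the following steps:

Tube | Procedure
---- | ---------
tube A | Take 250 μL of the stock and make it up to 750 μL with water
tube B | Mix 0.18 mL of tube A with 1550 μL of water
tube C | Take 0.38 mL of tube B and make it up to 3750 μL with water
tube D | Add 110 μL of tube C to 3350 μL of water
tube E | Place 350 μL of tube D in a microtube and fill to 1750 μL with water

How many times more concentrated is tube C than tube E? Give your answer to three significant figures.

157

Step 1: 250 μL brought to 750 μL → factor 750/250 = 3
Step 2: 0.18 mL + 1550 μL = 1.73 mL total → factor 1.73/0.18 = 9.6111
Step 3: 0.38 mL brought to 3750 μL → factor 3.75/0.38 = 9.8684
Step 4: 110 μL + 3350 μL = 3460 μL total → factor 3460/110 = 31.455
Step 5: 350 μL brought to 1750 μL → factor 1750/350 = 5
Dilution factor to tube C = 284.54; to tube E = 44750
[tube C]/[tube E] = (factor to tube E)/(factor to tube C) = 44750/284.54 = 157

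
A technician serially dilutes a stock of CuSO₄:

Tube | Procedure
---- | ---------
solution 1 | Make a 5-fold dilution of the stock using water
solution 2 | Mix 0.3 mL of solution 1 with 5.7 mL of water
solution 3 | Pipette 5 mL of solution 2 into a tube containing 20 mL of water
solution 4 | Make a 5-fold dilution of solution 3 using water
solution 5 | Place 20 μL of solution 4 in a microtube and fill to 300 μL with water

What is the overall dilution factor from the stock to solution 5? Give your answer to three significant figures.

3.75 × 10^4

Step 1: 5-fold → factor 5
Step 2: 0.3 mL + 5.7 mL = 6 mL total → factor 6/0.3 = 20
Step 3: 5 mL + 20 mL = 25 mL total → factor 25/5 = 5
Step 4: 5-fold → factor 5
Step 5: 20 μL brought to 300 μL → factor 300/20 = 15
Overall dilution factor = 5 × 20 × 5 × 5 × 15 = 37500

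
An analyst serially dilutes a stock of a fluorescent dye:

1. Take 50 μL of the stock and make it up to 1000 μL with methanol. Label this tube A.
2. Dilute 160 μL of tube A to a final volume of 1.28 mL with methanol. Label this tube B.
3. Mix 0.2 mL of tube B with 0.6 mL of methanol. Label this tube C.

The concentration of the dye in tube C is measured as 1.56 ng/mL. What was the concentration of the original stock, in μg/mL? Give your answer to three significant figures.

0.998 μg/mL

Step 1: 50 μL brought to 1000 μL → factor 1000/50 = 20
Step 2: 160 μL brought to 1.28 mL → factor 1280/160 = 8
Step 3: 0.2 mL + 0.6 mL = 0.8 mL total → factor 0.8/0.2 = 4
Overall dilution factor = 20 × 8 × 4 = 640
Stock = 1.56 ng/mL × 640 = 998.4 ng/mL = 0.998 μg/mL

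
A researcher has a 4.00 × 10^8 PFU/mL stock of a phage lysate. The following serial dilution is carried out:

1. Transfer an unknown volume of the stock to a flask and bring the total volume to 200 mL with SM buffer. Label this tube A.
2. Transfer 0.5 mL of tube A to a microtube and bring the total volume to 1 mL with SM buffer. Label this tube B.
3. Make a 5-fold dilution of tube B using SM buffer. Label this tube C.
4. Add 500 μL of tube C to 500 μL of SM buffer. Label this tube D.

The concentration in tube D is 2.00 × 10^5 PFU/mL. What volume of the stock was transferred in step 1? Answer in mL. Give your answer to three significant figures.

Step 1: v brought to 200 mL → factor = 200 mL/v
Step 2: 0.5 mL brought to 1 mL → factor 1/0.5 = 2
Step 3: 5-fold → factor 5
Step 4: 500 μL + 500 μL = 1000 μL total → factor 1000/500 = 2
Product of known-step factors = 20
Overall factor = 4.00 × 10^8 PFU/mL / (2.00 × 10^5 PFU/mL) = 2000
Step-1 factor = 2000 / 20 = 100
v = 200 mL / 100 = 2.00 mL

2.00 mL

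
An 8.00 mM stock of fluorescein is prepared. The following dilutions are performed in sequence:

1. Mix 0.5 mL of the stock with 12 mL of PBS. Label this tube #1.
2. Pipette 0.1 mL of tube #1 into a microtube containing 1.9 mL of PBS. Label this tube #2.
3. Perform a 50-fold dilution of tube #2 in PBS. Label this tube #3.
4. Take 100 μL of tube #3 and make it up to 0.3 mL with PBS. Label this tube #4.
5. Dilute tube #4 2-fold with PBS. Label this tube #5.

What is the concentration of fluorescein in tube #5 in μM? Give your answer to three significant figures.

0.0533 μM

Step 1: 0.5 mL + 12 mL = 12.5 mL total → factor 12.5/0.5 = 25
Step 2: 0.1 mL + 1.9 mL = 2 mL total → factor 2/0.1 = 20
Step 3: 50-fold → factor 50
Step 4: 100 μL brought to 0.3 mL → factor 300/100 = 3
Step 5: 2-fold → factor 2
Overall dilution factor = 25 × 20 × 50 × 3 × 2 = 1.5 × 10^5
Final = 8.00 mM / 1.5 × 10^5 = 5.333 × 10^-5 mM = 0.0533 μM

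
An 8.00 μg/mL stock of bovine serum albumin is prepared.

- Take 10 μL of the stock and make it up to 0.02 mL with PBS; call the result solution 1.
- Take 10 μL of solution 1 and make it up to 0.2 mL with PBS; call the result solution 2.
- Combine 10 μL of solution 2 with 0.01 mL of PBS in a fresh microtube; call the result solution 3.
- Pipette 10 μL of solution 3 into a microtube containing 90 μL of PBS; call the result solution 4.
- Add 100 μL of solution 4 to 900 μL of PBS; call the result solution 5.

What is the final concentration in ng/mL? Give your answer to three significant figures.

1.00 ng/mL

Step 1: 10 μL brought to 0.02 mL → factor 20/10 = 2
Step 2: 10 μL brought to 0.2 mL → factor 200/10 = 20
Step 3: 10 μL + 0.01 mL = 20 μL total → factor 20/10 = 2
Step 4: 10 μL + 90 μL = 100 μL total → factor 100/10 = 10
Step 5: 100 μL + 900 μL = 1000 μL total → factor 1000/100 = 10
Overall dilution factor = 2 × 20 × 2 × 10 × 10 = 8000
Final = 8.00 μg/mL / 8000 = 0.001000 μg/mL = 1.00 ng/mL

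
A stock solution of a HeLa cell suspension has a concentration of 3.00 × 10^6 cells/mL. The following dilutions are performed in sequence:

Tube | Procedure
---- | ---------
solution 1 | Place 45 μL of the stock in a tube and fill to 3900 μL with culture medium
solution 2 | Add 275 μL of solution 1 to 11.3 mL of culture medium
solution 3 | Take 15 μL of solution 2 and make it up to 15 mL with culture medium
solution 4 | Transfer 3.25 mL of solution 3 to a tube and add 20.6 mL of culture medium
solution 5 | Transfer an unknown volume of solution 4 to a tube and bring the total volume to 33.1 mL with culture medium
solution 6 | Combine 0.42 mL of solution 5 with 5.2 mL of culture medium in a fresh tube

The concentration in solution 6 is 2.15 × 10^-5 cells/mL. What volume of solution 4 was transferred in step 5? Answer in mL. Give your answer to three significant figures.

Step 1: 45 μL brought to 3900 μL → factor 3900/45 = 86.667
Step 2: 275 μL + 11.3 mL = 11575 μL total → factor 11575/275 = 42.091
Step 3: 15 μL brought to 15 mL → factor 15000/15 = 1000
Step 4: 3.25 mL + 20.6 mL = 23.85 mL total → factor 23.85/3.25 = 7.3385
Step 5: v brought to 33.1 mL → factor = 33.1 mL/v
Step 6: 0.42 mL + 5.2 mL = 5.62 mL total → factor 5.62/0.42 = 13.381
Product of known-step factors = 3.5821 × 10^8
Overall factor = 3.00 × 10^6 cells/mL / (2.15 × 10^-5 cells/mL) = 1.3953 × 10^11
Step-5 factor = 1.3953 × 10^11 / 3.5821 × 10^8 = 389.54
v = 33.1 mL / 389.54 = 0.0850 mL

0.0850 mL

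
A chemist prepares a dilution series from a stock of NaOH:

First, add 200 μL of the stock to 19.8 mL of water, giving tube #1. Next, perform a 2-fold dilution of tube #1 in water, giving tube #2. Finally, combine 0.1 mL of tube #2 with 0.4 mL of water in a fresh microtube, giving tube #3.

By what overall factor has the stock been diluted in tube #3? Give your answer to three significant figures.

1.00 × 10^3

Step 1: 200 μL + 19.8 mL = 20000 μL total → factor 20000/200 = 100
Step 2: 2-fold → factor 2
Step 3: 0.1 mL + 0.4 mL = 0.5 mL total → factor 0.5/0.1 = 5
Overall dilution factor = 100 × 2 × 5 = 1000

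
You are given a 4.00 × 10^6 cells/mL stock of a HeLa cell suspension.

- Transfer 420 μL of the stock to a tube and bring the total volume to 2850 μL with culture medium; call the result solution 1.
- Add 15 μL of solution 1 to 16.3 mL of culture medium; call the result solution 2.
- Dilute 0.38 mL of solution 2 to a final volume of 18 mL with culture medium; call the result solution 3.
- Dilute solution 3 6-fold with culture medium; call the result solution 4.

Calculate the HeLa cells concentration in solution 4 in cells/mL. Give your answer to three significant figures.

1.91 cells/mL

Step 1: 420 μL brought to 2850 μL → factor 2850/420 = 6.7857
Step 2: 15 μL + 16.3 mL = 16315 μL total → factor 16315/15 = 1087.7
Step 3: 0.38 mL brought to 18 mL → factor 18/0.38 = 47.368
Step 4: 6-fold → factor 6
Dilution factor through solution 4 = 6.7857 × 1087.7 × 47.368 × 6 = 2.0976 × 10^6
[solution 4] = 4.00 × 10^6 cells/mL / 2.0976 × 10^6 = 1.91 cells/mL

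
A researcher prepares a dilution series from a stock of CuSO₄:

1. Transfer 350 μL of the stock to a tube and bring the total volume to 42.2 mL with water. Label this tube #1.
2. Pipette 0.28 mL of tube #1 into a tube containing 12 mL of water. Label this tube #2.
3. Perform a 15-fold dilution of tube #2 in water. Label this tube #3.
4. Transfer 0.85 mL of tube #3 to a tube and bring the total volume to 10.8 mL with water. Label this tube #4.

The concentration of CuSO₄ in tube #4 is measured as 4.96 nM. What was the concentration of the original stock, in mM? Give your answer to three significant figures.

5.00 mM

Step 1: 350 μL brought to 42.2 mL → factor 42200/350 = 120.57
Step 2: 0.28 mL + 12 mL = 12.28 mL total → factor 12.28/0.28 = 43.857
Step 3: 15-fold → factor 15
Step 4: 0.85 mL brought to 10.8 mL → factor 10.8/0.85 = 12.706
Overall dilution factor = 120.57 × 43.857 × 15 × 12.706 = 1.0078 × 10^6
Stock = 4.96 nM × 1.0078 × 10^6 = 4.999 × 10^6 nM = 5.00 mM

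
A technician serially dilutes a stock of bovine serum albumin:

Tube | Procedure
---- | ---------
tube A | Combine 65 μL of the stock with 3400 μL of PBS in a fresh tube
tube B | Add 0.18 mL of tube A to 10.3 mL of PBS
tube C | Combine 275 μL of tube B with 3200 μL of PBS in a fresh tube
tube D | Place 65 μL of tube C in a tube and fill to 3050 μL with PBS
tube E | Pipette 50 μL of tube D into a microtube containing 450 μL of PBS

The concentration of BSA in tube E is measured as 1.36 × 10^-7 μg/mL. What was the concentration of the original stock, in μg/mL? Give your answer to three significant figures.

2.50 μg/mL

Step 1: 65 μL + 3400 μL = 3465 μL total → factor 3465/65 = 53.308
Step 2: 0.18 mL + 10.3 mL = 10.48 mL total → factor 10.48/0.18 = 58.222
Step 3: 275 μL + 3200 μL = 3475 μL total → factor 3475/275 = 12.636
Step 4: 65 μL brought to 3050 μL → factor 3050/65 = 46.923
Step 5: 50 μL + 450 μL = 500 μL total → factor 500/50 = 10
Overall dilution factor = 53.308 × 58.222 × 12.636 × 46.923 × 10 = 1.8403 × 10^7
Stock = 1.36 × 10^-7 μg/mL × 1.8403 × 10^7 = 2.50 μg/mL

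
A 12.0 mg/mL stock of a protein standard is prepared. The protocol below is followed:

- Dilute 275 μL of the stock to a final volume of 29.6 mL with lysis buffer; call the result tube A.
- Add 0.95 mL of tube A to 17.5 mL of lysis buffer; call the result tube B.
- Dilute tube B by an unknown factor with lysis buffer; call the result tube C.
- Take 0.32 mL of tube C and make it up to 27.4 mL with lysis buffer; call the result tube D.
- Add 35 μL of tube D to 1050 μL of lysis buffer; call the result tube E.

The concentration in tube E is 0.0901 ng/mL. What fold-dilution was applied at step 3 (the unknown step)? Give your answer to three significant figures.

24.0-fold

Step 1: 275 μL brought to 29.6 mL → factor 29600/275 = 107.64
Step 2: 0.95 mL + 17.5 mL = 18.45 mL total → factor 18.45/0.95 = 19.421
Step 3: unknown factor x
Step 4: 0.32 mL brought to 27.4 mL → factor 27.4/0.32 = 85.625
Step 5: 35 μL + 1050 μL = 1085 μL total → factor 1085/35 = 31
Product of known-step factors = 5.5487 × 10^6
Overall factor = 12.0 mg/mL / (0.0901 ng/mL) = 1.3319 × 10^8
x = 1.3319 × 10^8 / 5.5487 × 10^6 = 24.0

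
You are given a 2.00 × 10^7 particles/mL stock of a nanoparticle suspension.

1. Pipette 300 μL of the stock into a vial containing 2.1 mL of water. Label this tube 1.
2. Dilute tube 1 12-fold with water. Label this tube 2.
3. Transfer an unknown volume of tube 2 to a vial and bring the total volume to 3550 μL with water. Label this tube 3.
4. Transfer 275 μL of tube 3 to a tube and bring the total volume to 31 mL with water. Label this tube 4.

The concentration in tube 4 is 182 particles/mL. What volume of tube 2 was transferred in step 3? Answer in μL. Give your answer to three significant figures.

350 μL

Step 1: 300 μL + 2.1 mL = 2400 μL total → factor 2400/300 = 8
Step 2: 12-fold → factor 12
Step 3: v brought to 3550 μL → factor = 3550 μL/v
Step 4: 275 μL brought to 31 mL → factor 31000/275 = 112.73
Product of known-step factors = 10822
Overall factor = 2.00 × 10^7 particles/mL / (182 particles/mL) = 1.0989 × 10^5
Step-3 factor = 1.0989 × 10^5 / 10822 = 10.154
v = 3550 μL / 10.154 = 350 μL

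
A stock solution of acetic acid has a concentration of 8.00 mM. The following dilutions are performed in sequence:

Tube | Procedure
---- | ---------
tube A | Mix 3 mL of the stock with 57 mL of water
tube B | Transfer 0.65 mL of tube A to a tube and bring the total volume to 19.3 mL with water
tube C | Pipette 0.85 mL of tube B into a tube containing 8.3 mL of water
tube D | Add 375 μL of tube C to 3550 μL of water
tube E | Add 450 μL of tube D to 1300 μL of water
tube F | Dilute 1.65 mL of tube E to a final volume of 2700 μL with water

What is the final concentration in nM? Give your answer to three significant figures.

Step 1: 3 mL + 57 mL = 60 mL total → factor 60/3 = 20
Step 2: 0.65 mL brought to 19.3 mL → factor 19.3/0.65 = 29.692
Step 3: 0.85 mL + 8.3 mL = 9.15 mL total → factor 9.15/0.85 = 10.765
Step 4: 375 μL + 3550 μL = 3925 μL total → factor 3925/375 = 10.467
Step 5: 450 μL + 1300 μL = 1750 μL total → factor 1750/450 = 3.8889
Step 6: 1.65 mL brought to 2700 μL → factor 2.7/1.65 = 1.6364
Overall dilution factor = 20 × 29.692 × 10.765 × 10.467 × 3.8889 × 1.6364 = 4.2578 × 10^5
Final = 8.00 mM / 4.2578 × 10^5 = 1.879 × 10^-5 mM = 18.8 nM

18.8 nM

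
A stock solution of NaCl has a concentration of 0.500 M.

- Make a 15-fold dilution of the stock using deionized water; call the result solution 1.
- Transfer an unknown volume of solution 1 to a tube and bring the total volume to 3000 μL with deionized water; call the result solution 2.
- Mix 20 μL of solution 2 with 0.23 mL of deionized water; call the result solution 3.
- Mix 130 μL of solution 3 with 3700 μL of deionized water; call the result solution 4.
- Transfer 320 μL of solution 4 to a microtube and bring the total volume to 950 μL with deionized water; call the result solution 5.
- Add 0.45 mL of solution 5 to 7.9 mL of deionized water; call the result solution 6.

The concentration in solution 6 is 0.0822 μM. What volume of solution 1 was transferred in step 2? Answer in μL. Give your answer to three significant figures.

Step 1: 15-fold → factor 15
Step 2: v brought to 3000 μL → factor = 3000 μL/v
Step 3: 20 μL + 0.23 mL = 250 μL total → factor 250/20 = 12.5
Step 4: 130 μL + 3700 μL = 3830 μL total → factor 3830/130 = 29.462
Step 5: 320 μL brought to 950 μL → factor 950/320 = 2.9688
Step 6: 0.45 mL + 7.9 mL = 8.35 mL total → factor 8.35/0.45 = 18.556
Product of known-step factors = 3.043 × 10^5
Overall factor = 0.500 M / (0.0822 μM) = 6.0827 × 10^6
Step-2 factor = 6.0827 × 10^6 / 3.043 × 10^5 = 19.989
v = 3000 μL / 19.989 = 150 μL

150 μL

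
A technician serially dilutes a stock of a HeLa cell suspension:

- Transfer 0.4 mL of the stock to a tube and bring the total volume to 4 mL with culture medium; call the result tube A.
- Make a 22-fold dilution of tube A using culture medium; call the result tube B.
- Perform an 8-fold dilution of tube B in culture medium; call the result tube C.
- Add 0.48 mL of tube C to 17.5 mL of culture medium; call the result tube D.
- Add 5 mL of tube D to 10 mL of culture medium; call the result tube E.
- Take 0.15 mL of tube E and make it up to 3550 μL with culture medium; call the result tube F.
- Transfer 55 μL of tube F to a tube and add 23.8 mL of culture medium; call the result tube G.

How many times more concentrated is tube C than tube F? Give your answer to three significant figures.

2.66 × 10^3

Step 1: 0.4 mL brought to 4 mL → factor 4/0.4 = 10
Step 2: 22-fold → factor 22
Step 3: 8-fold → factor 8
Step 4: 0.48 mL + 17.5 mL = 17.98 mL total → factor 17.98/0.48 = 37.458
Step 5: 5 mL + 10 mL = 15 mL total → factor 15/5 = 3
Step 6: 0.15 mL brought to 3550 μL → factor 3.55/0.15 = 23.667
Dilution factor to tube C = 1760; to tube F = 4.6808 × 10^6
[tube C]/[tube F] = (factor to tube F)/(factor to tube C) = 4.6808 × 10^6/1760 = 2.66 × 10^3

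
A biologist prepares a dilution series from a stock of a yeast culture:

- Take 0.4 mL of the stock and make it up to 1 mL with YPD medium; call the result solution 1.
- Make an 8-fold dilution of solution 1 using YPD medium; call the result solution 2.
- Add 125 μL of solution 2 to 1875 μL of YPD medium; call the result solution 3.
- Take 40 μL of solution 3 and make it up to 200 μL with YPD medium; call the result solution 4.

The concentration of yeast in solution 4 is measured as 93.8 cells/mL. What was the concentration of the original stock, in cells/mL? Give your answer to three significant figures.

Step 1: 0.4 mL brought to 1 mL → factor 1/0.4 = 2.5
Step 2: 8-fold → factor 8
Step 3: 125 μL + 1875 μL = 2000 μL total → factor 2000/125 = 16
Step 4: 40 μL brought to 200 μL → factor 200/40 = 5
Overall dilution factor = 2.5 × 8 × 16 × 5 = 1600
Stock = 93.8 cells/mL × 1600 = 1.50 × 10^5 cells/mL

1.50 × 10^5 cells/mL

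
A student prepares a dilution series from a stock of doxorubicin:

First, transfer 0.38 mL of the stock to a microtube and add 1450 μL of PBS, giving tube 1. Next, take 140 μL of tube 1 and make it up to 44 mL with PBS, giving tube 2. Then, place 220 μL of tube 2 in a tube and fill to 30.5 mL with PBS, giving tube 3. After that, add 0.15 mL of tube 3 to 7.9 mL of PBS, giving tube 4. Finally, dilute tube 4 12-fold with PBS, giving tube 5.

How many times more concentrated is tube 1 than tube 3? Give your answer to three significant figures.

Step 1: 0.38 mL + 1450 μL = 1.83 mL total → factor 1.83/0.38 = 4.8158
Step 2: 140 μL brought to 44 mL → factor 44000/140 = 314.29
Step 3: 220 μL brought to 30.5 mL → factor 30500/220 = 138.64
Dilution factor to tube 1 = 4.8158; to tube 3 = 2.0983 × 10^5
[tube 1]/[tube 3] = (factor to tube 3)/(factor to tube 1) = 2.0983 × 10^5/4.8158 = 4.36 × 10^4

4.36 × 10^4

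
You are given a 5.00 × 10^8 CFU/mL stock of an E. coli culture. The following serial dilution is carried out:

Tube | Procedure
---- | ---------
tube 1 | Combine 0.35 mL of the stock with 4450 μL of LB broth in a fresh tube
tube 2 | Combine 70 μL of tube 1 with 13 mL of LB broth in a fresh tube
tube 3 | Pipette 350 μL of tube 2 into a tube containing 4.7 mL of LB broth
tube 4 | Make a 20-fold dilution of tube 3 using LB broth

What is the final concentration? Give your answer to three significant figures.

677 CFU/mL

Step 1: 0.35 mL + 4450 μL = 4.8 mL total → factor 4.8/0.35 = 13.714
Step 2: 70 μL + 13 mL = 13070 μL total → factor 13070/70 = 186.71
Step 3: 350 μL + 4.7 mL = 5050 μL total → factor 5050/350 = 14.429
Step 4: 20-fold → factor 20
Overall dilution factor = 13.714 × 186.71 × 14.429 × 20 = 7.3893 × 10^5
Final = 5.00 × 10^8 CFU/mL / 7.3893 × 10^5 = 677 CFU/mL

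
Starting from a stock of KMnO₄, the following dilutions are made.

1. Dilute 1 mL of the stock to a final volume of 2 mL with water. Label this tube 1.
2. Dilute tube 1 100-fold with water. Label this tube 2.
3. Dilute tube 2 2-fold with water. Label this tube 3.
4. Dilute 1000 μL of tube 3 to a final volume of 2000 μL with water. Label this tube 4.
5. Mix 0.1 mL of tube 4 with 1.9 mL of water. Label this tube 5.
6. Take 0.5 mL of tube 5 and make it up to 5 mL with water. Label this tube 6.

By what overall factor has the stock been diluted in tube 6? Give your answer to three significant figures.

1.60 × 10^5

Step 1: 1 mL brought to 2 mL → factor 2/1 = 2
Step 2: 100-fold → factor 100
Step 3: 2-fold → factor 2
Step 4: 1000 μL brought to 2000 μL → factor 2000/1000 = 2
Step 5: 0.1 mL + 1.9 mL = 2 mL total → factor 2/0.1 = 20
Step 6: 0.5 mL brought to 5 mL → factor 5/0.5 = 10
Overall dilution factor = 2 × 100 × 2 × 2 × 20 × 10 = 1.6 × 10^5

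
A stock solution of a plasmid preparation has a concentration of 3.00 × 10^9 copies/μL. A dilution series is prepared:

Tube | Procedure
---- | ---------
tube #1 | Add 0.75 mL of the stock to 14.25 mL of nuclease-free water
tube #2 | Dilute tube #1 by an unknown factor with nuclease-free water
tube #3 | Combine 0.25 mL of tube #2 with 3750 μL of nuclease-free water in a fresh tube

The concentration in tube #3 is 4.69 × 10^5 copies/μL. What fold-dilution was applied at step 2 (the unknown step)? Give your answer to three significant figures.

20.0-fold

Step 1: 0.75 mL + 14.25 mL = 15 mL total → factor 15/0.75 = 20
Step 2: unknown factor x
Step 3: 0.25 mL + 3750 μL = 4 mL total → factor 4/0.25 = 16
Product of known-step factors = 320
Overall factor = 3.00 × 10^9 copies/μL / (4.69 × 10^5 copies/μL) = 6396.6
x = 6396.6 / 320 = 20.0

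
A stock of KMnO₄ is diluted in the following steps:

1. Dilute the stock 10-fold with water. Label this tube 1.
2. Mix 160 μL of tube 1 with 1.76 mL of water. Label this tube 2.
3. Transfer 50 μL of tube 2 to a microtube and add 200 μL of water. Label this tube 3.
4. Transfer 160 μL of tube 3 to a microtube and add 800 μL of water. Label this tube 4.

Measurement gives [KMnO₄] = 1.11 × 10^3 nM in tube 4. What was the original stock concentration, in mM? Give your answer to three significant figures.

Step 1: 10-fold → factor 10
Step 2: 160 μL + 1.76 mL = 1920 μL total → factor 1920/160 = 12
Step 3: 50 μL + 200 μL = 250 μL total → factor 250/50 = 5
Step 4: 160 μL + 800 μL = 960 μL total → factor 960/160 = 6
Overall dilution factor = 10 × 12 × 5 × 6 = 3600
Stock = 1.11 × 10^3 nM × 3600 = 3.996 × 10^6 nM = 4.00 mM

4.00 mM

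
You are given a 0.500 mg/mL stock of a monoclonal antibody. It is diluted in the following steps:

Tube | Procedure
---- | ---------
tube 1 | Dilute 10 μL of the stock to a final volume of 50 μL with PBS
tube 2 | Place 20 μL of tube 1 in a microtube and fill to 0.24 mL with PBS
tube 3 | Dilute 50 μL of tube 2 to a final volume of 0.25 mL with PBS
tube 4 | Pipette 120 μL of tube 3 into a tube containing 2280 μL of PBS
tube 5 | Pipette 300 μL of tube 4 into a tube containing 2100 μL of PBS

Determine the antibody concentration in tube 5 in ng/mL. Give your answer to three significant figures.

Step 1: 10 μL brought to 50 μL → factor 50/10 = 5
Step 2: 20 μL brought to 0.24 mL → factor 240/20 = 12
Step 3: 50 μL brought to 0.25 mL → factor 250/50 = 5
Step 4: 120 μL + 2280 μL = 2400 μL total → factor 2400/120 = 20
Step 5: 300 μL + 2100 μL = 2400 μL total → factor 2400/300 = 8
Overall dilution factor = 5 × 12 × 5 × 20 × 8 = 48000
Final = 0.500 mg/mL / 48000 = 1.042 × 10^-5 mg/mL = 10.4 ng/mL

10.4 ng/mL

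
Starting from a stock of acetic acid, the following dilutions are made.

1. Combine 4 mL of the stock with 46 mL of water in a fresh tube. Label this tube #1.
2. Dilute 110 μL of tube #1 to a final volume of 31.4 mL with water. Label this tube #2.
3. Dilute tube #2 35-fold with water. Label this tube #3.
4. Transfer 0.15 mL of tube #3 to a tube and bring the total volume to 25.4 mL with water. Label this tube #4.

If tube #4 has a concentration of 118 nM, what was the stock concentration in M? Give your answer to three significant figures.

Step 1: 4 mL + 46 mL = 50 mL total → factor 50/4 = 12.5
Step 2: 110 μL brought to 31.4 mL → factor 31400/110 = 285.45
Step 3: 35-fold → factor 35
Step 4: 0.15 mL brought to 25.4 mL → factor 25.4/0.15 = 169.33
Overall dilution factor = 12.5 × 285.45 × 35 × 169.33 = 2.1147 × 10^7
Stock = 118 nM × 2.1147 × 10^7 = 2.495 × 10^9 nM = 2.50 M

2.50 M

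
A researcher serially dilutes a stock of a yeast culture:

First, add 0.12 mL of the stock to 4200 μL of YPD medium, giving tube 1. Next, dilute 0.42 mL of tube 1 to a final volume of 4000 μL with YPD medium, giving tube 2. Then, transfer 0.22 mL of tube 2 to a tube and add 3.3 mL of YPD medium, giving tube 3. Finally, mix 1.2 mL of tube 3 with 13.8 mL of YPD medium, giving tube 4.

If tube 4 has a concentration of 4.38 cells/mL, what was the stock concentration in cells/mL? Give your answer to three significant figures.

3.00 × 10^5 cells/mL

Step 1: 0.12 mL + 4200 μL = 4.32 mL total → factor 4.32/0.12 = 36
Step 2: 0.42 mL brought to 4000 μL → factor 4/0.42 = 9.5238
Step 3: 0.22 mL + 3.3 mL = 3.52 mL total → factor 3.52/0.22 = 16
Step 4: 1.2 mL + 13.8 mL = 15 mL total → factor 15/1.2 = 12.5
Overall dilution factor = 36 × 9.5238 × 16 × 12.5 = 68571
Stock = 4.38 cells/mL × 68571 = 3.00 × 10^5 cells/mL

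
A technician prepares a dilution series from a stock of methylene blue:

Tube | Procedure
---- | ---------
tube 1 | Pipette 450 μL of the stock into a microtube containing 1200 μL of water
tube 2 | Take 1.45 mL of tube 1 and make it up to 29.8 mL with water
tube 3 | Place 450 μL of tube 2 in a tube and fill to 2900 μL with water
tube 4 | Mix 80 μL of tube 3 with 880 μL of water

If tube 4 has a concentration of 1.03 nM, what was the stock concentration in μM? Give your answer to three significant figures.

6.00 μM

Step 1: 450 μL + 1200 μL = 1650 μL total → factor 1650/450 = 3.6667
Step 2: 1.45 mL brought to 29.8 mL → factor 29.8/1.45 = 20.552
Step 3: 450 μL brought to 2900 μL → factor 2900/450 = 6.4444
Step 4: 80 μL + 880 μL = 960 μL total → factor 960/80 = 12
Overall dilution factor = 3.6667 × 20.552 × 6.4444 × 12 = 5827.6
Stock = 1.03 nM × 5827.6 = 6002 nM = 6.00 μM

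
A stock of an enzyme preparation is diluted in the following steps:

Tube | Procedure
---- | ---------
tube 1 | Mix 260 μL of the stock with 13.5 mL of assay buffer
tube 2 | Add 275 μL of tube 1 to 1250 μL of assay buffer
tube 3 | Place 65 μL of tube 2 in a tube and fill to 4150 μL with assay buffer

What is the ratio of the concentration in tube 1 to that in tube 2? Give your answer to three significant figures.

5.55

Step 1: 260 μL + 13.5 mL = 13760 μL total → factor 13760/260 = 52.923
Step 2: 275 μL + 1250 μL = 1525 μL total → factor 1525/275 = 5.5455
Dilution factor to tube 1 = 52.923; to tube 2 = 293.48
[tube 1]/[tube 2] = (factor to tube 2)/(factor to tube 1) = 293.48/52.923 = 5.55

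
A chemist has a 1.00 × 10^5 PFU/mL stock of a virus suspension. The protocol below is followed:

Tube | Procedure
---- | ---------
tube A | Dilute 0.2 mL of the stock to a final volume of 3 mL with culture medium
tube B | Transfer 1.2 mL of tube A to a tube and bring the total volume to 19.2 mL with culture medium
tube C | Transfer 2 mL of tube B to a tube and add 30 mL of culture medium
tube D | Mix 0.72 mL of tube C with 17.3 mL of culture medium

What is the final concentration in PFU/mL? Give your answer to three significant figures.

1.04 PFU/mL

Step 1: 0.2 mL brought to 3 mL → factor 3/0.2 = 15
Step 2: 1.2 mL brought to 19.2 mL → factor 19.2/1.2 = 16
Step 3: 2 mL + 30 mL = 32 mL total → factor 32/2 = 16
Step 4: 0.72 mL + 17.3 mL = 18.02 mL total → factor 18.02/0.72 = 25.028
Overall dilution factor = 15 × 16 × 16 × 25.028 = 96107
Final = 1.00 × 10^5 PFU/mL / 96107 = 1.04 PFU/mL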